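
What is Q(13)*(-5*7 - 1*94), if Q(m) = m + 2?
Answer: -1935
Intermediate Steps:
Q(m) = 2 + m
Q(13)*(-5*7 - 1*94) = (2 + 13)*(-5*7 - 1*94) = 15*(-35 - 94) = 15*(-129) = -1935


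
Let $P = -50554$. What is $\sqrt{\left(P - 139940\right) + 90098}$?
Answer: $2 i \sqrt{25099} \approx 316.85 i$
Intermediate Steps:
$\sqrt{\left(P - 139940\right) + 90098} = \sqrt{\left(-50554 - 139940\right) + 90098} = \sqrt{-190494 + 90098} = \sqrt{-100396} = 2 i \sqrt{25099}$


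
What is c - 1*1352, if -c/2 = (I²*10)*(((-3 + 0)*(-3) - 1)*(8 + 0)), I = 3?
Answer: -12872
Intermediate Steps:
c = -11520 (c = -2*3²*10*((-3 + 0)*(-3) - 1)*(8 + 0) = -2*9*10*(-3*(-3) - 1)*8 = -180*(9 - 1)*8 = -180*8*8 = -180*64 = -2*5760 = -11520)
c - 1*1352 = -11520 - 1*1352 = -11520 - 1352 = -12872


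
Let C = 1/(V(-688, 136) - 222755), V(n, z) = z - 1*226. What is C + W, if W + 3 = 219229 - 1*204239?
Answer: 3339778014/222845 ≈ 14987.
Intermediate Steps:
V(n, z) = -226 + z (V(n, z) = z - 226 = -226 + z)
W = 14987 (W = -3 + (219229 - 1*204239) = -3 + (219229 - 204239) = -3 + 14990 = 14987)
C = -1/222845 (C = 1/((-226 + 136) - 222755) = 1/(-90 - 222755) = 1/(-222845) = -1/222845 ≈ -4.4874e-6)
C + W = -1/222845 + 14987 = 3339778014/222845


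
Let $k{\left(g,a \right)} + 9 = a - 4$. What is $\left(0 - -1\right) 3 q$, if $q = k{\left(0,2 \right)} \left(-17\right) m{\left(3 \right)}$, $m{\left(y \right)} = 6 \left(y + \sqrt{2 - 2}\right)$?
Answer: $10098$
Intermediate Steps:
$m{\left(y \right)} = 6 y$ ($m{\left(y \right)} = 6 \left(y + \sqrt{0}\right) = 6 \left(y + 0\right) = 6 y$)
$k{\left(g,a \right)} = -13 + a$ ($k{\left(g,a \right)} = -9 + \left(a - 4\right) = -9 + \left(-4 + a\right) = -13 + a$)
$q = 3366$ ($q = \left(-13 + 2\right) \left(-17\right) 6 \cdot 3 = \left(-11\right) \left(-17\right) 18 = 187 \cdot 18 = 3366$)
$\left(0 - -1\right) 3 q = \left(0 - -1\right) 3 \cdot 3366 = \left(0 + 1\right) 3 \cdot 3366 = 1 \cdot 3 \cdot 3366 = 3 \cdot 3366 = 10098$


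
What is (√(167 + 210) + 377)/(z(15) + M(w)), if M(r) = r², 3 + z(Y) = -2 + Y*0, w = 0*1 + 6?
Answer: 377/31 + √377/31 ≈ 12.788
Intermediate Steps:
w = 6 (w = 0 + 6 = 6)
z(Y) = -5 (z(Y) = -3 + (-2 + Y*0) = -3 + (-2 + 0) = -3 - 2 = -5)
(√(167 + 210) + 377)/(z(15) + M(w)) = (√(167 + 210) + 377)/(-5 + 6²) = (√377 + 377)/(-5 + 36) = (377 + √377)/31 = (377 + √377)*(1/31) = 377/31 + √377/31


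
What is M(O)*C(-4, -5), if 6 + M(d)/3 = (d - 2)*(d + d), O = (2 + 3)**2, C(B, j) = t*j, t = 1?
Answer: -17160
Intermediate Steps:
C(B, j) = j (C(B, j) = 1*j = j)
O = 25 (O = 5**2 = 25)
M(d) = -18 + 6*d*(-2 + d) (M(d) = -18 + 3*((d - 2)*(d + d)) = -18 + 3*((-2 + d)*(2*d)) = -18 + 3*(2*d*(-2 + d)) = -18 + 6*d*(-2 + d))
M(O)*C(-4, -5) = (-18 - 12*25 + 6*25**2)*(-5) = (-18 - 300 + 6*625)*(-5) = (-18 - 300 + 3750)*(-5) = 3432*(-5) = -17160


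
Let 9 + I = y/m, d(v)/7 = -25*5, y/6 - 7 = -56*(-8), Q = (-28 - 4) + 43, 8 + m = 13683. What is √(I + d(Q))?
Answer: I*√6611025590/2735 ≈ 29.729*I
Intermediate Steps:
m = 13675 (m = -8 + 13683 = 13675)
Q = 11 (Q = -32 + 43 = 11)
y = 2730 (y = 42 + 6*(-56*(-8)) = 42 + 6*448 = 42 + 2688 = 2730)
d(v) = -875 (d(v) = 7*(-25*5) = 7*(-125) = -875)
I = -24069/2735 (I = -9 + 2730/13675 = -9 + 2730*(1/13675) = -9 + 546/2735 = -24069/2735 ≈ -8.8004)
√(I + d(Q)) = √(-24069/2735 - 875) = √(-2417194/2735) = I*√6611025590/2735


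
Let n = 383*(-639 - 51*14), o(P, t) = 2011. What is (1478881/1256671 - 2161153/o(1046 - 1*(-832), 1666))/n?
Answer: 904294757324/436524857756273 ≈ 0.0020716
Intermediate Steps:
n = -518199 (n = 383*(-639 - 714) = 383*(-1353) = -518199)
(1478881/1256671 - 2161153/o(1046 - 1*(-832), 1666))/n = (1478881/1256671 - 2161153/2011)/(-518199) = (1478881*(1/1256671) - 2161153*1/2011)*(-1/518199) = (1478881/1256671 - 2161153/2011)*(-1/518199) = -2712884271972/2527165381*(-1/518199) = 904294757324/436524857756273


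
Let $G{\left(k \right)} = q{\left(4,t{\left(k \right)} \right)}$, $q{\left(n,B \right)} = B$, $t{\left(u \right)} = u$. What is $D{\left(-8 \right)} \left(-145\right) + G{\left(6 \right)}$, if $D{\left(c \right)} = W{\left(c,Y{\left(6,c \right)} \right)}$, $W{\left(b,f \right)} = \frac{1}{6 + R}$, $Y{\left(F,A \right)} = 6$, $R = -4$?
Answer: $- \frac{133}{2} \approx -66.5$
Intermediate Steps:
$W{\left(b,f \right)} = \frac{1}{2}$ ($W{\left(b,f \right)} = \frac{1}{6 - 4} = \frac{1}{2}$)
$D{\left(c \right)} = \frac{1}{2}$
$G{\left(k \right)} = k$
$D{\left(-8 \right)} \left(-145\right) + G{\left(6 \right)} = \frac{1}{2} \left(-145\right) + 6 = - \frac{145}{2} + 6 = - \frac{133}{2}$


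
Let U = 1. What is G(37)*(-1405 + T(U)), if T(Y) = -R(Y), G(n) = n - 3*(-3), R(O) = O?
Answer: -64676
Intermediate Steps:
G(n) = 9 + n (G(n) = n + 9 = 9 + n)
T(Y) = -Y
G(37)*(-1405 + T(U)) = (9 + 37)*(-1405 - 1*1) = 46*(-1405 - 1) = 46*(-1406) = -64676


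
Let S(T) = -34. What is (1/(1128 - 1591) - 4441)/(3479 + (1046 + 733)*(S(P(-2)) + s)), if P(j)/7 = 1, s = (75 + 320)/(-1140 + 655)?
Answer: 49862462/656327965 ≈ 0.075972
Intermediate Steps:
s = -79/97 (s = 395/(-485) = 395*(-1/485) = -79/97 ≈ -0.81443)
P(j) = 7 (P(j) = 7*1 = 7)
(1/(1128 - 1591) - 4441)/(3479 + (1046 + 733)*(S(P(-2)) + s)) = (1/(1128 - 1591) - 4441)/(3479 + (1046 + 733)*(-34 - 79/97)) = (1/(-463) - 4441)/(3479 + 1779*(-3377/97)) = (-1/463 - 4441)/(3479 - 6007683/97) = -2056184/(463*(-5670220/97)) = -2056184/463*(-97/5670220) = 49862462/656327965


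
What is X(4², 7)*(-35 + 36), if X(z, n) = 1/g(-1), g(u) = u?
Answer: -1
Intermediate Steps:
X(z, n) = -1 (X(z, n) = 1/(-1) = -1)
X(4², 7)*(-35 + 36) = -(-35 + 36) = -1*1 = -1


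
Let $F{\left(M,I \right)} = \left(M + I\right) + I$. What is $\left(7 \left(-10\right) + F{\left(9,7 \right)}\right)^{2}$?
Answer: $2209$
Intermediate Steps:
$F{\left(M,I \right)} = M + 2 I$ ($F{\left(M,I \right)} = \left(I + M\right) + I = M + 2 I$)
$\left(7 \left(-10\right) + F{\left(9,7 \right)}\right)^{2} = \left(7 \left(-10\right) + \left(9 + 2 \cdot 7\right)\right)^{2} = \left(-70 + \left(9 + 14\right)\right)^{2} = \left(-70 + 23\right)^{2} = \left(-47\right)^{2} = 2209$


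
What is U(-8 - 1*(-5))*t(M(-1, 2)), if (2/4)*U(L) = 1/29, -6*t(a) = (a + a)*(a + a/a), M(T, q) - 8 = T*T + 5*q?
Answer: -760/87 ≈ -8.7356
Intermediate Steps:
M(T, q) = 8 + T**2 + 5*q (M(T, q) = 8 + (T*T + 5*q) = 8 + (T**2 + 5*q) = 8 + T**2 + 5*q)
t(a) = -a*(1 + a)/3 (t(a) = -(a + a)*(a + a/a)/6 = -2*a*(a + 1)/6 = -2*a*(1 + a)/6 = -a*(1 + a)/3)
U(L) = 2/29
U(-8 - 1*(-5))*t(M(-1, 2)) = 2*(-(8 + (-1)**2 + 5*2)*(1 + (8 + (-1)**2 + 5*2))/3)/29 = 2*(-(8 + 1 + 10)*(1 + (8 + 1 + 10))/3)/29 = 2*(-1/3*19*(1 + 19))/29 = 2*(-1/3*19*20)/29 = (2/29)*(-380/3) = -760/87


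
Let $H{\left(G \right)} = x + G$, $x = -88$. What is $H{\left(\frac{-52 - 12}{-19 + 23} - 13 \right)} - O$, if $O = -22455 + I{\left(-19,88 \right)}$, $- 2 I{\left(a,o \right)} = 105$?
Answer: $\frac{44781}{2} \approx 22391.0$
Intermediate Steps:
$I{\left(a,o \right)} = - \frac{105}{2}$ ($I{\left(a,o \right)} = \left(- \frac{1}{2}\right) 105 = - \frac{105}{2}$)
$H{\left(G \right)} = -88 + G$
$O = - \frac{45015}{2}$ ($O = -22455 - \frac{105}{2} = - \frac{45015}{2} \approx -22508.0$)
$H{\left(\frac{-52 - 12}{-19 + 23} - 13 \right)} - O = \left(-88 + \left(\frac{-52 - 12}{-19 + 23} - 13\right)\right) - - \frac{45015}{2} = \left(-88 - \left(13 + \frac{64}{4}\right)\right) + \frac{45015}{2} = \left(-88 - 29\right) + \frac{45015}{2} = -117 + \frac{45015}{2} = \frac{44781}{2}$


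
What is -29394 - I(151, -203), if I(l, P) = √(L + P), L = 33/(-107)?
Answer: -29394 - I*√2327678/107 ≈ -29394.0 - 14.259*I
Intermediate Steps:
L = -33/107 (L = 33*(-1/107) = -33/107 ≈ -0.30841)
I(l, P) = √(-33/107 + P)
-29394 - I(151, -203) = -29394 - √(-3531 + 11449*(-203))/107 = -29394 - √(-3531 - 2324147)/107 = -29394 - √(-2327678)/107 = -29394 - I*√2327678/107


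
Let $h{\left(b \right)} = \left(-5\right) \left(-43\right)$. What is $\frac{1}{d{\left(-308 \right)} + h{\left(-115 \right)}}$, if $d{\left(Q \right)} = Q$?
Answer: $- \frac{1}{93} \approx -0.010753$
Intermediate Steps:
$h{\left(b \right)} = 215$
$\frac{1}{d{\left(-308 \right)} + h{\left(-115 \right)}} = \frac{1}{-308 + 215} = \frac{1}{-93} = - \frac{1}{93}$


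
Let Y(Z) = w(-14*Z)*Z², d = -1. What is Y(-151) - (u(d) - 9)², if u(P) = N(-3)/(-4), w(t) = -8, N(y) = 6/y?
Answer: -729921/4 ≈ -1.8248e+5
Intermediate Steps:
u(P) = ½ (u(P) = (6/(-3))/(-4) = (6*(-⅓))*(-¼) = -2*(-¼) = ½)
Y(Z) = -8*Z²
Y(-151) - (u(d) - 9)² = -8*(-151)² - (½ - 9)² = -8*22801 - (-17/2)² = -182408 - 1*289/4 = -182408 - 289/4 = -729921/4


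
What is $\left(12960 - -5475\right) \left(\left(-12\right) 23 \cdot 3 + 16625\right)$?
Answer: $291217695$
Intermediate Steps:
$\left(12960 - -5475\right) \left(\left(-12\right) 23 \cdot 3 + 16625\right) = \left(12960 + \left(-6597 + 12072\right)\right) \left(\left(-276\right) 3 + 16625\right) = \left(12960 + 5475\right) \left(-828 + 16625\right) = 18435 \cdot 15797 = 291217695$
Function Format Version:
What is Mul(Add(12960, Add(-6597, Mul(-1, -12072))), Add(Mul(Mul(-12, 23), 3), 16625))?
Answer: 291217695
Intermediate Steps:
Mul(Add(12960, Add(-6597, Mul(-1, -12072))), Add(Mul(Mul(-12, 23), 3), 16625)) = Mul(Add(12960, Add(-6597, 12072)), Add(Mul(-276, 3), 16625)) = Mul(Add(12960, 5475), Add(-828, 16625)) = Mul(18435, 15797) = 291217695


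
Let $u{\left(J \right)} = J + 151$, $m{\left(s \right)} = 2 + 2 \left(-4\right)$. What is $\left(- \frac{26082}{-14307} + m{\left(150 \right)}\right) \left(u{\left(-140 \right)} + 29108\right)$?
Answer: $- \frac{580050480}{4769} \approx -1.2163 \cdot 10^{5}$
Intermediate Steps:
$m{\left(s \right)} = -6$ ($m{\left(s \right)} = 2 - 8 = -6$)
$u{\left(J \right)} = 151 + J$
$\left(- \frac{26082}{-14307} + m{\left(150 \right)}\right) \left(u{\left(-140 \right)} + 29108\right) = \left(- \frac{26082}{-14307} - 6\right) \left(\left(151 - 140\right) + 29108\right) = \left(\left(-26082\right) \left(- \frac{1}{14307}\right) - 6\right) \left(11 + 29108\right) = \left(\frac{8694}{4769} - 6\right) 29119 = \left(- \frac{19920}{4769}\right) 29119 = - \frac{580050480}{4769}$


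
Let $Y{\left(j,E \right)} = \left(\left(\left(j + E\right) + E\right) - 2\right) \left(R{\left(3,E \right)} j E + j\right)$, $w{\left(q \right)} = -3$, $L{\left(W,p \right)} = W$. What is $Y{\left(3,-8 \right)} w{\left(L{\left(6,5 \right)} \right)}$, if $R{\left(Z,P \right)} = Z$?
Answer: $-3105$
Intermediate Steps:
$Y{\left(j,E \right)} = \left(j + 3 E j\right) \left(-2 + j + 2 E\right)$ ($Y{\left(j,E \right)} = \left(\left(\left(j + E\right) + E\right) - 2\right) \left(3 j E + j\right) = \left(\left(\left(E + j\right) + E\right) - 2\right) \left(3 E j + j\right) = \left(\left(j + 2 E\right) - 2\right) \left(j + 3 E j\right) = \left(-2 + j + 2 E\right) \left(j + 3 E j\right) = \left(j + 3 E j\right) \left(-2 + j + 2 E\right)$)
$Y{\left(3,-8 \right)} w{\left(L{\left(6,5 \right)} \right)} = 3 \left(-2 + 3 - -32 + 6 \left(-8\right)^{2} + 3 \left(-8\right) 3\right) \left(-3\right) = 3 \left(-2 + 3 + 32 + 6 \cdot 64 - 72\right) \left(-3\right) = 3 \left(-2 + 3 + 32 + 384 - 72\right) \left(-3\right) = 3 \cdot 345 \left(-3\right) = 1035 \left(-3\right) = -3105$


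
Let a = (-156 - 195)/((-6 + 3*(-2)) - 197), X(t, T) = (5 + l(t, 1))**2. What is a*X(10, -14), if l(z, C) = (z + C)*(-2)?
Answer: 101439/209 ≈ 485.35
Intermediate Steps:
l(z, C) = -2*C - 2*z (l(z, C) = (C + z)*(-2) = -2*C - 2*z)
X(t, T) = (3 - 2*t)**2 (X(t, T) = (5 + (-2*1 - 2*t))**2 = (5 + (-2 - 2*t))**2 = (3 - 2*t)**2)
a = 351/209 (a = -351/((-6 - 6) - 197) = -351/(-12 - 197) = -351/(-209) = -351*(-1/209) = 351/209 ≈ 1.6794)
a*X(10, -14) = 351*(-3 + 2*10)**2/209 = 351*(-3 + 20)**2/209 = (351/209)*17**2 = (351/209)*289 = 101439/209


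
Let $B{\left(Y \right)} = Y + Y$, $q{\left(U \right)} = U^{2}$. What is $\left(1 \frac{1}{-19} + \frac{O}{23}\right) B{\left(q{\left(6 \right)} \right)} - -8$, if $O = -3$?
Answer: $- \frac{2264}{437} \approx -5.1808$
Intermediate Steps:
$B{\left(Y \right)} = 2 Y$
$\left(1 \frac{1}{-19} + \frac{O}{23}\right) B{\left(q{\left(6 \right)} \right)} - -8 = \left(1 \frac{1}{-19} - \frac{3}{23}\right) 2 \cdot 6^{2} - -8 = \left(1 \left(- \frac{1}{19}\right) - \frac{3}{23}\right) 2 \cdot 36 + \left(-17 + 25\right) = \left(- \frac{1}{19} - \frac{3}{23}\right) 72 + 8 = \left(- \frac{80}{437}\right) 72 + 8 = - \frac{5760}{437} + 8 = - \frac{2264}{437}$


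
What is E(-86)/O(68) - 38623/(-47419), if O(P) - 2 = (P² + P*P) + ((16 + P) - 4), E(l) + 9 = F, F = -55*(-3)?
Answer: 61291659/73736545 ≈ 0.83123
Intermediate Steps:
F = 165
E(l) = 156 (E(l) = -9 + 165 = 156)
O(P) = 14 + P + 2*P² (O(P) = 2 + ((P² + P*P) + ((16 + P) - 4)) = 2 + ((P² + P²) + (12 + P)) = 2 + (2*P² + (12 + P)) = 2 + (12 + P + 2*P²) = 14 + P + 2*P²)
E(-86)/O(68) - 38623/(-47419) = 156/(14 + 68 + 2*68²) - 38623/(-47419) = 156/(14 + 68 + 2*4624) - 38623*(-1/47419) = 156/(14 + 68 + 9248) + 38623/47419 = 156/9330 + 38623/47419 = 156*(1/9330) + 38623/47419 = 26/1555 + 38623/47419 = 61291659/73736545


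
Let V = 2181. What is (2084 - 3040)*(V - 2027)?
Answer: -147224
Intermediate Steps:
(2084 - 3040)*(V - 2027) = (2084 - 3040)*(2181 - 2027) = -956*154 = -147224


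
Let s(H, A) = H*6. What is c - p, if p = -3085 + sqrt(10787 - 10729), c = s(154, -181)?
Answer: 4009 - sqrt(58) ≈ 4001.4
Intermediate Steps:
s(H, A) = 6*H
c = 924 (c = 6*154 = 924)
p = -3085 + sqrt(58) ≈ -3077.4
c - p = 924 - (-3085 + sqrt(58)) = 924 + (3085 - sqrt(58)) = 4009 - sqrt(58)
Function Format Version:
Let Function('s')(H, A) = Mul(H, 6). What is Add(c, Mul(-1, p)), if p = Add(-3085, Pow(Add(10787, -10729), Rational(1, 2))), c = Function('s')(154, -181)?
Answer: Add(4009, Mul(-1, Pow(58, Rational(1, 2)))) ≈ 4001.4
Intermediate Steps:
Function('s')(H, A) = Mul(6, H)
c = 924 (c = Mul(6, 154) = 924)
p = Add(-3085, Pow(58, Rational(1, 2))) ≈ -3077.4
Add(c, Mul(-1, p)) = Add(924, Mul(-1, Add(-3085, Pow(58, Rational(1, 2))))) = Add(924, Add(3085, Mul(-1, Pow(58, Rational(1, 2))))) = Add(4009, Mul(-1, Pow(58, Rational(1, 2))))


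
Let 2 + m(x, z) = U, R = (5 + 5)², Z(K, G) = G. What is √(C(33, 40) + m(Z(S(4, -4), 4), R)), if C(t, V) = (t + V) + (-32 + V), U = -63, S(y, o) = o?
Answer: 4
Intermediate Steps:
R = 100 (R = 10² = 100)
C(t, V) = -32 + t + 2*V (C(t, V) = (V + t) + (-32 + V) = -32 + t + 2*V)
m(x, z) = -65 (m(x, z) = -2 - 63 = -65)
√(C(33, 40) + m(Z(S(4, -4), 4), R)) = √((-32 + 33 + 2*40) - 65) = √((-32 + 33 + 80) - 65) = √(81 - 65) = √16 = 4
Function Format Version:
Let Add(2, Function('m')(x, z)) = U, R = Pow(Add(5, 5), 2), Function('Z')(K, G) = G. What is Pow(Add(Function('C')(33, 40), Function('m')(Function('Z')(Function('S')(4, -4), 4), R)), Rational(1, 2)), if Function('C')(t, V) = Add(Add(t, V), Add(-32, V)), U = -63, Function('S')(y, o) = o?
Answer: 4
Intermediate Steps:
R = 100 (R = Pow(10, 2) = 100)
Function('C')(t, V) = Add(-32, t, Mul(2, V)) (Function('C')(t, V) = Add(Add(V, t), Add(-32, V)) = Add(-32, t, Mul(2, V)))
Function('m')(x, z) = -65 (Function('m')(x, z) = Add(-2, -63) = -65)
Pow(Add(Function('C')(33, 40), Function('m')(Function('Z')(Function('S')(4, -4), 4), R)), Rational(1, 2)) = Pow(Add(Add(-32, 33, Mul(2, 40)), -65), Rational(1, 2)) = Pow(Add(Add(-32, 33, 80), -65), Rational(1, 2)) = Pow(Add(81, -65), Rational(1, 2)) = Pow(16, Rational(1, 2)) = 4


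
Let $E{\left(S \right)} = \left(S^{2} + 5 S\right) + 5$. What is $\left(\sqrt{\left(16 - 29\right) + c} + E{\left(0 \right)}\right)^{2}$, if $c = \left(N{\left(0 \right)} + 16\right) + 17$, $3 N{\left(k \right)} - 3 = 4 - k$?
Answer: $\frac{\left(15 + \sqrt{201}\right)^{2}}{9} \approx 94.592$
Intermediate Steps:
$E{\left(S \right)} = 5 + S^{2} + 5 S$
$N{\left(k \right)} = \frac{7}{3} - \frac{k}{3}$ ($N{\left(k \right)} = 1 + \frac{4 - k}{3} = 1 - \left(- \frac{4}{3} + \frac{k}{3}\right) = \frac{7}{3} - \frac{k}{3}$)
$c = \frac{106}{3}$ ($c = \left(\left(\frac{7}{3} - 0\right) + 16\right) + 17 = \left(\left(\frac{7}{3} + 0\right) + 16\right) + 17 = \left(\frac{7}{3} + 16\right) + 17 = \frac{55}{3} + 17 = \frac{106}{3} \approx 35.333$)
$\left(\sqrt{\left(16 - 29\right) + c} + E{\left(0 \right)}\right)^{2} = \left(\sqrt{\left(16 - 29\right) + \frac{106}{3}} + \left(5 + 0^{2} + 5 \cdot 0\right)\right)^{2} = \left(\sqrt{-13 + \frac{106}{3}} + \left(5 + 0 + 0\right)\right)^{2} = \left(\sqrt{\frac{67}{3}} + 5\right)^{2} = \left(\frac{\sqrt{201}}{3} + 5\right)^{2} = \left(5 + \frac{\sqrt{201}}{3}\right)^{2}$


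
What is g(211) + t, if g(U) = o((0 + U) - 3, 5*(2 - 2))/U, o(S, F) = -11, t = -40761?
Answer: -8600582/211 ≈ -40761.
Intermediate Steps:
g(U) = -11/U
g(211) + t = -11/211 - 40761 = -8600582/211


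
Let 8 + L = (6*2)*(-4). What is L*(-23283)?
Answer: 1303848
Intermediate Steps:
L = -56 (L = -8 + (6*2)*(-4) = -8 + 12*(-4) = -8 - 48 = -56)
L*(-23283) = -56*(-23283) = 1303848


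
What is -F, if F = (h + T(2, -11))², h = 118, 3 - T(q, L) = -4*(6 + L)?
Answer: -10201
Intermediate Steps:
T(q, L) = 27 + 4*L (T(q, L) = 3 - (-1)*4*(6 + L) = 3 - (-1)*(24 + 4*L) = 3 - (-24 - 4*L) = 3 + (24 + 4*L) = 27 + 4*L)
F = 10201 (F = (118 + (27 + 4*(-11)))² = (118 + (27 - 44))² = (118 - 17)² = 101² = 10201)
-F = -1*10201 = -10201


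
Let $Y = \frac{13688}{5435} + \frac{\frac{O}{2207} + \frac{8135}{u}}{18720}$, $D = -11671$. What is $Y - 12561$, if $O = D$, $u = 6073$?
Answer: $- \frac{570856420711210159}{45455846769840} \approx -12558.0$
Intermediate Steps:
$O = -11671$
$Y = \frac{114470564750081}{45455846769840}$ ($Y = \frac{13688}{5435} + \frac{- \frac{11671}{2207} + \frac{8135}{6073}}{18720} = 13688 \cdot \frac{1}{5435} + \left(\left(-11671\right) \frac{1}{2207} + 8135 \cdot \frac{1}{6073}\right) \frac{1}{18720} = \frac{13688}{5435} + \left(- \frac{11671}{2207} + \frac{8135}{6073}\right) \frac{1}{18720} = \frac{13688}{5435} - \frac{8820673}{41817706320} = \frac{114470564750081}{45455846769840} \approx 2.5183$)
$Y - 12561 = \frac{114470564750081}{45455846769840} - 12561 = - \frac{570856420711210159}{45455846769840}$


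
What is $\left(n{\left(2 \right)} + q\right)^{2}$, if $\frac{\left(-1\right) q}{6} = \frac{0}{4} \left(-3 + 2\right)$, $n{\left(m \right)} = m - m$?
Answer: $0$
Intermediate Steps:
$n{\left(m \right)} = 0$
$q = 0$ ($q = - 6 \cdot \frac{0}{4} \left(-3 + 2\right) = - 6 \cdot 0 \cdot \frac{1}{4} \left(-1\right) = - 6 \cdot 0 \left(-1\right) = \left(-6\right) 0 = 0$)
$\left(n{\left(2 \right)} + q\right)^{2} = \left(0 + 0\right)^{2} = 0^{2} = 0$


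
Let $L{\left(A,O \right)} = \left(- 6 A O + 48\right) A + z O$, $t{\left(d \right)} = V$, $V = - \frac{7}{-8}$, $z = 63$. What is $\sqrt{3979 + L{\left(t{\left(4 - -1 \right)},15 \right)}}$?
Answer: $\frac{\sqrt{313414}}{8} \approx 69.979$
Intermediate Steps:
$V = \frac{7}{8}$ ($V = \left(-7\right) \left(- \frac{1}{8}\right) = \frac{7}{8} \approx 0.875$)
$t{\left(d \right)} = \frac{7}{8}$
$L{\left(A,O \right)} = 63 O + A \left(48 - 6 A O\right)$ ($L{\left(A,O \right)} = \left(- 6 A O + 48\right) A + 63 O = \left(48 - 6 A O\right) A + 63 O = A \left(48 - 6 A O\right) + 63 O = 63 O + A \left(48 - 6 A O\right)$)
$\sqrt{3979 + L{\left(t{\left(4 - -1 \right)},15 \right)}} = \sqrt{3979 + \left(48 \cdot \frac{7}{8} + 63 \cdot 15 - 90 \left(\frac{7}{8}\right)^{2}\right)} = \sqrt{3979 + \left(42 + 945 - 90 \cdot \frac{49}{64}\right)} = \sqrt{3979 + \left(42 + 945 - \frac{2205}{32}\right)} = \sqrt{3979 + \frac{29379}{32}} = \sqrt{\frac{156707}{32}} = \frac{\sqrt{313414}}{8}$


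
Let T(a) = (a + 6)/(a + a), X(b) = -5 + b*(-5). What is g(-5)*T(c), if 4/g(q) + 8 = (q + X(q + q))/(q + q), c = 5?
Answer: -11/30 ≈ -0.36667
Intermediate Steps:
X(b) = -5 - 5*b
g(q) = 4/(-8 + (-5 - 9*q)/(2*q)) (g(q) = 4/(-8 + (q + (-5 - 5*(q + q)))/(q + q)) = 4/(-8 + (q + (-5 - 10*q))/((2*q))) = 4/(-8 + (q + (-5 - 10*q))*(1/(2*q))) = 4/(-8 + (-5 - 9*q)*(1/(2*q))) = 4/(-8 + (-5 - 9*q)/(2*q)))
T(a) = (6 + a)/(2*a) (T(a) = (6 + a)/((2*a)) = (6 + a)*(1/(2*a)) = (6 + a)/(2*a))
g(-5)*T(c) = (-8*(-5)/(5 + 25*(-5)))*((½)*(6 + 5)/5) = (-8*(-5)/(5 - 125))*((½)*(⅕)*11) = -8*(-5)/(-120)*(11/10) = -8*(-5)*(-1/120)*(11/10) = -⅓*11/10 = -11/30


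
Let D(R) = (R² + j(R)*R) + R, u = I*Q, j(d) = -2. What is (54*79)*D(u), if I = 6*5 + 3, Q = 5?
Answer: 115437960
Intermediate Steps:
I = 33 (I = 30 + 3 = 33)
u = 165 (u = 33*5 = 165)
D(R) = R² - R (D(R) = (R² - 2*R) + R = R² - R)
(54*79)*D(u) = (54*79)*(165*(-1 + 165)) = 4266*(165*164) = 4266*27060 = 115437960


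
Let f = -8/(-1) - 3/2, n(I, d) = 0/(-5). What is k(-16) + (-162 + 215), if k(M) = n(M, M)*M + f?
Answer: 119/2 ≈ 59.500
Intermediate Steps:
n(I, d) = 0 (n(I, d) = 0*(-1/5) = 0)
f = 13/2 (f = -8*(-1) - 3*1/2 = 8 - 3/2 = 13/2 ≈ 6.5000)
k(M) = 13/2 (k(M) = 0*M + 13/2 = 0 + 13/2 = 13/2)
k(-16) + (-162 + 215) = 13/2 + (-162 + 215) = 13/2 + 53 = 119/2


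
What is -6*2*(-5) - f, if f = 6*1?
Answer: 54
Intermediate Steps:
f = 6
-6*2*(-5) - f = -6*2*(-5) - 1*6 = -12*(-5) - 6 = 60 - 6 = 54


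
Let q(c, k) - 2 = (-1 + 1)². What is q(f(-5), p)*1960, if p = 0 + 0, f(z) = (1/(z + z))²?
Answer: 3920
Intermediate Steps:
f(z) = 1/(4*z²) (f(z) = (1/(2*z))² = 1/(4*z²))
p = 0
q(c, k) = 2 (q(c, k) = 2 + (-1 + 1)² = 2 + 0² = 2 + 0 = 2)
q(f(-5), p)*1960 = 2*1960 = 3920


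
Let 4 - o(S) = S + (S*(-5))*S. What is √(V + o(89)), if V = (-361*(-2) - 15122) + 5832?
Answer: 2*√7738 ≈ 175.93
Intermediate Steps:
V = -8568 (V = (722 - 15122) + 5832 = -14400 + 5832 = -8568)
o(S) = 4 - S + 5*S² (o(S) = 4 - (S + (S*(-5))*S) = 4 - (S + (-5*S)*S) = 4 - (S - 5*S²) = 4 + (-S + 5*S²) = 4 - S + 5*S²)
√(V + o(89)) = √(-8568 + (4 - 1*89 + 5*89²)) = √(-8568 + (4 - 89 + 5*7921)) = √(-8568 + (4 - 89 + 39605)) = √(-8568 + 39520) = √30952 = 2*√7738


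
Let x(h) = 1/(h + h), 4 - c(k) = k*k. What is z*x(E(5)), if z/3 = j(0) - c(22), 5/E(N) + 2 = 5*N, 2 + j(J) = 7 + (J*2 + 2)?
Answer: 33603/10 ≈ 3360.3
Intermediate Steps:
c(k) = 4 - k² (c(k) = 4 - k*k = 4 - k²)
j(J) = 7 + 2*J (j(J) = -2 + (7 + (J*2 + 2)) = -2 + (7 + (2*J + 2)) = -2 + (7 + (2 + 2*J)) = -2 + (9 + 2*J) = 7 + 2*J)
E(N) = 5/(-2 + 5*N)
x(h) = 1/(2*h)
z = 1461 (z = 3*((7 + 2*0) - (4 - 1*22²)) = 3*((7 + 0) - (4 - 1*484)) = 3*(7 - (4 - 484)) = 3*(7 - 1*(-480)) = 3*(7 + 480) = 3*487 = 1461)
z*x(E(5)) = 1461*(1/(2*((5/(-2 + 5*5))))) = 1461*(1/(2*((5/(-2 + 25))))) = 1461*(1/(2*((5/23)))) = 1461*(1/(2*((5*(1/23))))) = 1461*(1/(2*(5/23))) = 1461*((½)*(23/5)) = 1461*(23/10) = 33603/10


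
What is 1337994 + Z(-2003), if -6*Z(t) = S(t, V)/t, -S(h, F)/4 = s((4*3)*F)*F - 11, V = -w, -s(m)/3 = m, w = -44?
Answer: 8040145360/6009 ≈ 1.3380e+6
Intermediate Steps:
s(m) = -3*m
V = 44 (V = -1*(-44) = 44)
S(h, F) = 44 + 144*F² (S(h, F) = -4*((-3*4*3*F)*F - 11) = -4*((-36*F)*F - 11) = -4*(-36*F² - 11) = -4*(-11 - 36*F²) = 44 + 144*F²)
Z(t) = -139414/(3*t) (Z(t) = -(44 + 144*44²)/(6*t) = -(44 + 144*1936)/(6*t) = -(44 + 278784)/(6*t) = -139414/(3*t))
1337994 + Z(-2003) = 1337994 - 139414/3/(-2003) = 1337994 - 139414/3*(-1/2003) = 1337994 + 139414/6009 = 8040145360/6009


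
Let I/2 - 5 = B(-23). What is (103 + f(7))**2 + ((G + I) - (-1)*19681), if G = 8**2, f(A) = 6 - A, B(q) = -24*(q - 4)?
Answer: 31455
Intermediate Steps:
B(q) = 96 - 24*q (B(q) = -24*(-4 + q) = 96 - 24*q)
I = 1306 (I = 10 + 2*(96 - 24*(-23)) = 10 + 2*(96 + 552) = 10 + 2*648 = 10 + 1296 = 1306)
G = 64
(103 + f(7))**2 + ((G + I) - (-1)*19681) = (103 + (6 - 1*7))**2 + ((64 + 1306) - (-1)*19681) = (103 + (6 - 7))**2 + (1370 - 1*(-19681)) = (103 - 1)**2 + (1370 + 19681) = 102**2 + 21051 = 10404 + 21051 = 31455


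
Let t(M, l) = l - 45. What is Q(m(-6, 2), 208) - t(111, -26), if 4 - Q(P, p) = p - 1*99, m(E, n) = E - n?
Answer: -34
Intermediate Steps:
t(M, l) = -45 + l
Q(P, p) = 103 - p (Q(P, p) = 4 - (p - 1*99) = 4 - (p - 99) = 4 - (-99 + p) = 4 + (99 - p) = 103 - p)
Q(m(-6, 2), 208) - t(111, -26) = (103 - 1*208) - (-45 - 26) = (103 - 208) - 1*(-71) = -105 + 71 = -34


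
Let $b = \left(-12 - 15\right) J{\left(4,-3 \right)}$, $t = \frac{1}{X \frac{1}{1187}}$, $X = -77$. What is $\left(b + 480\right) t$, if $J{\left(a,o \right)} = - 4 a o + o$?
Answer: $\frac{124635}{11} \approx 11330.0$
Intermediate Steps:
$t = - \frac{1187}{77}$ ($t = \frac{1}{\left(-77\right) \frac{1}{1187}} = \frac{1}{- \frac{77}{1187}} = - \frac{1187}{77} \approx -15.416$)
$J{\left(a,o \right)} = o - 4 a o$ ($J{\left(a,o \right)} = - 4 a o + o = o - 4 a o$)
$b = -1215$ ($b = \left(-12 - 15\right) \left(- 3 \left(1 - 16\right)\right) = - 27 \left(- 3 \left(1 - 16\right)\right) = - 27 \left(\left(-3\right) \left(-15\right)\right) = \left(-27\right) 45 = -1215$)
$\left(b + 480\right) t = \left(-1215 + 480\right) \left(- \frac{1187}{77}\right) = \left(-735\right) \left(- \frac{1187}{77}\right) = \frac{124635}{11}$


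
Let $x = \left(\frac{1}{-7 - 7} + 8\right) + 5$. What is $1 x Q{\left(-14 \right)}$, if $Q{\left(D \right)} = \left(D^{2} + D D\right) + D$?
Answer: $4887$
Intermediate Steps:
$Q{\left(D \right)} = D + 2 D^{2}$ ($Q{\left(D \right)} = \left(D^{2} + D^{2}\right) + D = 2 D^{2} + D = D + 2 D^{2}$)
$x = \frac{181}{14}$ ($x = \left(\frac{1}{-14} + 8\right) + 5 = \left(- \frac{1}{14} + 8\right) + 5 = \frac{111}{14} + 5 = \frac{181}{14} \approx 12.929$)
$1 x Q{\left(-14 \right)} = 1 \cdot \frac{181}{14} \left(- 14 \left(1 + 2 \left(-14\right)\right)\right) = \frac{181 \left(- 14 \left(1 - 28\right)\right)}{14} = \frac{181 \left(\left(-14\right) \left(-27\right)\right)}{14} = \frac{181}{14} \cdot 378 = 4887$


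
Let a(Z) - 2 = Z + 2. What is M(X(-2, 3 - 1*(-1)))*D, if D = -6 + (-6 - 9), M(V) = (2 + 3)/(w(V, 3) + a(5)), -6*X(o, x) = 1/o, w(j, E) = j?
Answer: -1260/109 ≈ -11.560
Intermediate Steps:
a(Z) = 4 + Z (a(Z) = 2 + (Z + 2) = 2 + (2 + Z) = 4 + Z)
X(o, x) = -1/(6*o)
M(V) = 5/(9 + V) (M(V) = (2 + 3)/(V + (4 + 5)) = 5/(V + 9) = 5/(9 + V))
D = -21 (D = -6 - 15 = -21)
M(X(-2, 3 - 1*(-1)))*D = (5/(9 - ⅙/(-2)))*(-21) = (5/(9 - ⅙*(-½)))*(-21) = (5/(9 + 1/12))*(-21) = (5/(109/12))*(-21) = (5*(12/109))*(-21) = (60/109)*(-21) = -1260/109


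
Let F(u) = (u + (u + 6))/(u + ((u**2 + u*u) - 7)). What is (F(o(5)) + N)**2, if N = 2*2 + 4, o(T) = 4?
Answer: 60516/841 ≈ 71.957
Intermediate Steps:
F(u) = (6 + 2*u)/(-7 + u + 2*u**2) (F(u) = (u + (6 + u))/(u + ((u**2 + u**2) - 7)) = (6 + 2*u)/(u + (2*u**2 - 7)) = (6 + 2*u)/(u + (-7 + 2*u**2)) = (6 + 2*u)/(-7 + u + 2*u**2))
N = 8 (N = 4 + 4 = 8)
(F(o(5)) + N)**2 = (2*(3 + 4)/(-7 + 4 + 2*4**2) + 8)**2 = (2*7/(-7 + 4 + 2*16) + 8)**2 = (2*7/(-7 + 4 + 32) + 8)**2 = (2*7/29 + 8)**2 = (2*(1/29)*7 + 8)**2 = (14/29 + 8)**2 = (246/29)**2 = 60516/841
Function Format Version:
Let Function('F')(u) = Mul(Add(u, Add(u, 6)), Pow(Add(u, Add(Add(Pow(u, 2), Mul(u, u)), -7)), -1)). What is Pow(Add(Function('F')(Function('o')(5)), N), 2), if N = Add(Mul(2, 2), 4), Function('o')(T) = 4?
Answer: Rational(60516, 841) ≈ 71.957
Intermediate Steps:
Function('F')(u) = Mul(Pow(Add(-7, u, Mul(2, Pow(u, 2))), -1), Add(6, Mul(2, u))) (Function('F')(u) = Mul(Add(u, Add(6, u)), Pow(Add(u, Add(Add(Pow(u, 2), Pow(u, 2)), -7)), -1)) = Mul(Add(6, Mul(2, u)), Pow(Add(u, Add(Mul(2, Pow(u, 2)), -7)), -1)) = Mul(Add(6, Mul(2, u)), Pow(Add(u, Add(-7, Mul(2, Pow(u, 2)))), -1)) = Mul(Add(6, Mul(2, u)), Pow(Add(-7, u, Mul(2, Pow(u, 2))), -1)) = Mul(Pow(Add(-7, u, Mul(2, Pow(u, 2))), -1), Add(6, Mul(2, u))))
N = 8 (N = Add(4, 4) = 8)
Pow(Add(Function('F')(Function('o')(5)), N), 2) = Pow(Add(Mul(2, Pow(Add(-7, 4, Mul(2, Pow(4, 2))), -1), Add(3, 4)), 8), 2) = Pow(Add(Mul(2, Pow(Add(-7, 4, Mul(2, 16)), -1), 7), 8), 2) = Pow(Add(Mul(2, Pow(Add(-7, 4, 32), -1), 7), 8), 2) = Pow(Add(Mul(2, Pow(29, -1), 7), 8), 2) = Pow(Add(Mul(2, Rational(1, 29), 7), 8), 2) = Pow(Add(Rational(14, 29), 8), 2) = Pow(Rational(246, 29), 2) = Rational(60516, 841)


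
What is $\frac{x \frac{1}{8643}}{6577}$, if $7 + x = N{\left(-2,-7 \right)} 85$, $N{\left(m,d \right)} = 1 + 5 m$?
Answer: $- \frac{772}{56845011} \approx -1.3581 \cdot 10^{-5}$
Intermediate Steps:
$x = -772$ ($x = -7 + \left(1 + 5 \left(-2\right)\right) 85 = -7 + \left(1 - 10\right) 85 = -7 - 765 = -772$)
$\frac{x \frac{1}{8643}}{6577} = \frac{\left(-772\right) \frac{1}{8643}}{6577} = \left(-772\right) \frac{1}{8643} \cdot \frac{1}{6577} = \left(- \frac{772}{8643}\right) \frac{1}{6577} = - \frac{772}{56845011}$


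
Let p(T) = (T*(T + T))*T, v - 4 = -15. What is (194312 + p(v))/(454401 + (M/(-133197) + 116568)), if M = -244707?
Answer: 170181367/507010684 ≈ 0.33566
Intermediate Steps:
v = -11 (v = 4 - 15 = -11)
p(T) = 2*T³ (p(T) = (T*(2*T))*T = (2*T²)*T = 2*T³)
(194312 + p(v))/(454401 + (M/(-133197) + 116568)) = (194312 + 2*(-11)³)/(454401 + (-244707/(-133197) + 116568)) = (194312 + 2*(-1331))/(454401 + (-244707*(-1/133197) + 116568)) = (194312 - 2662)/(454401 + (81569/44399 + 116568)) = 191650/(454401 + 5175584201/44399) = 191650/(25350534200/44399) = 191650*(44399/25350534200) = 170181367/507010684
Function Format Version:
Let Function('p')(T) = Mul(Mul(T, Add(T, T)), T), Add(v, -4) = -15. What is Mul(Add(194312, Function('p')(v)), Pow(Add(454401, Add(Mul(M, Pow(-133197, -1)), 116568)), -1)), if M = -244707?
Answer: Rational(170181367, 507010684) ≈ 0.33566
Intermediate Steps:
v = -11 (v = Add(4, -15) = -11)
Function('p')(T) = Mul(2, Pow(T, 3)) (Function('p')(T) = Mul(Mul(T, Mul(2, T)), T) = Mul(Mul(2, Pow(T, 2)), T) = Mul(2, Pow(T, 3)))
Mul(Add(194312, Function('p')(v)), Pow(Add(454401, Add(Mul(M, Pow(-133197, -1)), 116568)), -1)) = Mul(Add(194312, Mul(2, Pow(-11, 3))), Pow(Add(454401, Add(Mul(-244707, Pow(-133197, -1)), 116568)), -1)) = Mul(Add(194312, Mul(2, -1331)), Pow(Add(454401, Add(Mul(-244707, Rational(-1, 133197)), 116568)), -1)) = Mul(Add(194312, -2662), Pow(Add(454401, Add(Rational(81569, 44399), 116568)), -1)) = Mul(191650, Pow(Add(454401, Rational(5175584201, 44399)), -1)) = Mul(191650, Pow(Rational(25350534200, 44399), -1)) = Mul(191650, Rational(44399, 25350534200)) = Rational(170181367, 507010684)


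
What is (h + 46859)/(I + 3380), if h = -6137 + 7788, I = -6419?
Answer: -16170/1013 ≈ -15.962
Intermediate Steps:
h = 1651
(h + 46859)/(I + 3380) = (1651 + 46859)/(-6419 + 3380) = 48510/(-3039) = 48510*(-1/3039) = -16170/1013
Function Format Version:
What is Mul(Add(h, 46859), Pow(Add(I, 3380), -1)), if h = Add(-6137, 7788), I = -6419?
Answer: Rational(-16170, 1013) ≈ -15.962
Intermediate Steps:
h = 1651
Mul(Add(h, 46859), Pow(Add(I, 3380), -1)) = Mul(Add(1651, 46859), Pow(Add(-6419, 3380), -1)) = Mul(48510, Pow(-3039, -1)) = Mul(48510, Rational(-1, 3039)) = Rational(-16170, 1013)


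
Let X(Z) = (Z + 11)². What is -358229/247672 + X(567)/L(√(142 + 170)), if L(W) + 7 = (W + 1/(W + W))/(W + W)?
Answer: -103266484650523/2008867592 ≈ -51405.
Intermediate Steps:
L(W) = -7 + (W + 1/(2*W))/(2*W) (L(W) = -7 + (W + 1/(W + W))/(W + W) = -7 + (W + 1/(2*W))/((2*W)) = -7 + (W + 1/(2*W))*(1/(2*W)) = -7 + (W + 1/(2*W))/(2*W))
X(Z) = (11 + Z)²
-358229/247672 + X(567)/L(√(142 + 170)) = -358229/247672 + (11 + 567)²/(-13/2 + 1/(4*(√(142 + 170))²)) = -358229*1/247672 + 578²/(-13/2 + 1/(4*(√312)²)) = -358229/247672 + 334084/(-13/2 + 1/(4*(2*√78)²)) = -358229/247672 + 334084/(-13/2 + (¼)*(1/312)) = -358229/247672 + 334084/(-13/2 + 1/1248) = -358229/247672 + 334084/(-8111/1248) = -358229/247672 + 334084*(-1248/8111) = -358229/247672 - 416936832/8111 = -103266484650523/2008867592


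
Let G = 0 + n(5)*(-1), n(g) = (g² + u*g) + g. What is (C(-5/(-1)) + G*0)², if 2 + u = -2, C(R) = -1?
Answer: 1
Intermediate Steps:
u = -4 (u = -2 - 2 = -4)
n(g) = g² - 3*g (n(g) = (g² - 4*g) + g = g² - 3*g)
G = -10 (G = 0 + (5*(-3 + 5))*(-1) = 0 + (5*2)*(-1) = 0 + 10*(-1) = 0 - 10 = -10)
(C(-5/(-1)) + G*0)² = (-1 - 10*0)² = (-1 + 0)² = (-1)² = 1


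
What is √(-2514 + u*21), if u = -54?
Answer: 8*I*√57 ≈ 60.399*I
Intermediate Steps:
√(-2514 + u*21) = √(-2514 - 54*21) = √(-2514 - 1134) = √(-3648) = 8*I*√57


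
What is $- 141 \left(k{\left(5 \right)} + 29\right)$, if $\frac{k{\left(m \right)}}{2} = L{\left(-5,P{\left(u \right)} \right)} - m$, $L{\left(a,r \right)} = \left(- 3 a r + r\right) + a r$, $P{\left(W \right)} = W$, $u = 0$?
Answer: $-2679$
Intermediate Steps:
$L{\left(a,r \right)} = r - 2 a r$ ($L{\left(a,r \right)} = \left(- 3 a r + r\right) + a r = \left(r - 3 a r\right) + a r = r - 2 a r$)
$k{\left(m \right)} = - 2 m$ ($k{\left(m \right)} = 2 \left(0 \left(1 - -10\right) - m\right) = 2 \left(0 \left(1 + 10\right) - m\right) = 2 \left(0 \cdot 11 - m\right) = 2 \left(0 - m\right) = 2 \left(- m\right) = - 2 m$)
$- 141 \left(k{\left(5 \right)} + 29\right) = - 141 \left(\left(-2\right) 5 + 29\right) = - 141 \left(-10 + 29\right) = \left(-141\right) 19 = -2679$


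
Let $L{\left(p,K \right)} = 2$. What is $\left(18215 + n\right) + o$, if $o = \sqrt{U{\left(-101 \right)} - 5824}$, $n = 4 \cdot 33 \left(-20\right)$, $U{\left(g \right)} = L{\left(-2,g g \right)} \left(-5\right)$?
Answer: $15575 + i \sqrt{5834} \approx 15575.0 + 76.381 i$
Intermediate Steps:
$U{\left(g \right)} = -10$ ($U{\left(g \right)} = 2 \left(-5\right) = -10$)
$n = -2640$ ($n = 132 \left(-20\right) = -2640$)
$o = i \sqrt{5834}$ ($o = \sqrt{-10 - 5824} = \sqrt{-5834} = i \sqrt{5834} \approx 76.381 i$)
$\left(18215 + n\right) + o = \left(18215 - 2640\right) + i \sqrt{5834} = 15575 + i \sqrt{5834}$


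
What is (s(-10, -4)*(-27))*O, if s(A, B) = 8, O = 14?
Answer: -3024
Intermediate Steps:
(s(-10, -4)*(-27))*O = (8*(-27))*14 = -216*14 = -3024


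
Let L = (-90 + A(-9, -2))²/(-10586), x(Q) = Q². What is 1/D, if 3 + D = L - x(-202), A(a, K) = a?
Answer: -10586/431992703 ≈ -2.4505e-5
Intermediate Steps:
L = -9801/10586 (L = (-90 - 9)²/(-10586) = (-99)²*(-1/10586) = 9801*(-1/10586) = -9801/10586 ≈ -0.92585)
D = -431992703/10586 (D = -3 + (-9801/10586 - 1*(-202)²) = -3 + (-9801/10586 - 1*40804) = -3 + (-9801/10586 - 40804) = -3 - 431960945/10586 = -431992703/10586 ≈ -40808.)
1/D = 1/(-431992703/10586) = -10586/431992703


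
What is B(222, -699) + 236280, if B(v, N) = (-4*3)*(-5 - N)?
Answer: 227952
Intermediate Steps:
B(v, N) = 60 + 12*N (B(v, N) = -12*(-5 - N) = 60 + 12*N)
B(222, -699) + 236280 = (60 + 12*(-699)) + 236280 = (60 - 8388) + 236280 = -8328 + 236280 = 227952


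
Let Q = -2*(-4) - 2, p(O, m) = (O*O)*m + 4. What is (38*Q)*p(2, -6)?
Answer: -4560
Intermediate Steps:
p(O, m) = 4 + m*O**2 (p(O, m) = O**2*m + 4 = m*O**2 + 4 = 4 + m*O**2)
Q = 6 (Q = 8 - 2 = 6)
(38*Q)*p(2, -6) = (38*6)*(4 - 6*2**2) = 228*(4 - 6*4) = 228*(4 - 24) = 228*(-20) = -4560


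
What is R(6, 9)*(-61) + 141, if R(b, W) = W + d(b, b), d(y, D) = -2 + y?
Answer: -652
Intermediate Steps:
R(b, W) = -2 + W + b (R(b, W) = W + (-2 + b) = -2 + W + b)
R(6, 9)*(-61) + 141 = (-2 + 9 + 6)*(-61) + 141 = 13*(-61) + 141 = -793 + 141 = -652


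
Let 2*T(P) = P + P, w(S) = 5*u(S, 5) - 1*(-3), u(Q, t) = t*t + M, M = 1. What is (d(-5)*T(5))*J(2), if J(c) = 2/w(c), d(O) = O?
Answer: -50/133 ≈ -0.37594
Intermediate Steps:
u(Q, t) = 1 + t² (u(Q, t) = t*t + 1 = t² + 1 = 1 + t²)
w(S) = 133 (w(S) = 5*(1 + 5²) - 1*(-3) = 5*(1 + 25) + 3 = 5*26 + 3 = 130 + 3 = 133)
T(P) = P (T(P) = (P + P)/2 = (2*P)/2 = P)
J(c) = 2/133
(d(-5)*T(5))*J(2) = -5*5*(2/133) = -25*2/133 = -50/133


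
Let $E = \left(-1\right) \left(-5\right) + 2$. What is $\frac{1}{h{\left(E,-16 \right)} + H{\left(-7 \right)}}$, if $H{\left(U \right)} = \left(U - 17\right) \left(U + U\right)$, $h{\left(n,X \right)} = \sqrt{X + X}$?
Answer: $- \frac{i}{- 336 i + 4 \sqrt{2}} \approx 0.0029753 - 5.0093 \cdot 10^{-5} i$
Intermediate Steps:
$E = 7$ ($E = 5 + 2 = 7$)
$h{\left(n,X \right)} = \sqrt{2} \sqrt{X}$ ($h{\left(n,X \right)} = \sqrt{2 X} = \sqrt{2} \sqrt{X}$)
$H{\left(U \right)} = 2 U \left(-17 + U\right)$ ($H{\left(U \right)} = \left(-17 + U\right) 2 U = 2 U \left(-17 + U\right)$)
$\frac{1}{h{\left(E,-16 \right)} + H{\left(-7 \right)}} = \frac{1}{\sqrt{2} \sqrt{-16} + 2 \left(-7\right) \left(-17 - 7\right)} = \frac{1}{\sqrt{2} \cdot 4 i + 2 \left(-7\right) \left(-24\right)} = \frac{1}{4 i \sqrt{2} + 336} = \frac{1}{336 + 4 i \sqrt{2}}$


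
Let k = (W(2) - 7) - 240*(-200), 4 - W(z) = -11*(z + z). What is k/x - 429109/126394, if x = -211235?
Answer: -96714933769/26698836590 ≈ -3.6224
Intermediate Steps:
W(z) = 4 + 22*z (W(z) = 4 - (-11)*(z + z) = 4 - (-11)*2*z = 4 - (-22)*z = 4 + 22*z)
k = 48041 (k = ((4 + 22*2) - 7) - 240*(-200) = ((4 + 44) - 7) + 48000 = (48 - 7) + 48000 = 41 + 48000 = 48041)
k/x - 429109/126394 = 48041/(-211235) - 429109/126394 = 48041*(-1/211235) - 429109*1/126394 = -48041/211235 - 429109/126394 = -96714933769/26698836590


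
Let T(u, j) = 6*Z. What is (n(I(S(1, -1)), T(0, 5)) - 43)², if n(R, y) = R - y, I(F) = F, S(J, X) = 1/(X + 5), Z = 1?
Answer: 38025/16 ≈ 2376.6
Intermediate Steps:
T(u, j) = 6 (T(u, j) = 6*1 = 6)
S(J, X) = 1/(5 + X)
(n(I(S(1, -1)), T(0, 5)) - 43)² = ((1/(5 - 1) - 1*6) - 43)² = ((1/4 - 6) - 43)² = ((¼ - 6) - 43)² = (-23/4 - 43)² = (-195/4)² = 38025/16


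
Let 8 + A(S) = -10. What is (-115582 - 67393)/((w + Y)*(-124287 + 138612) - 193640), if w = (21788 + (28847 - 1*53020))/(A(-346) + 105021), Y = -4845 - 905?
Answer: 142317955/64217280017 ≈ 0.0022162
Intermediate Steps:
A(S) = -18 (A(S) = -8 - 10 = -18)
Y = -5750
w = -265/11667 (w = (21788 + (28847 - 1*53020))/(-18 + 105021) = (21788 + (28847 - 53020))/105003 = (21788 - 24173)*(1/105003) = -2385*1/105003 = -265/11667 ≈ -0.022714)
(-115582 - 67393)/((w + Y)*(-124287 + 138612) - 193640) = (-115582 - 67393)/((-265/11667 - 5750)*(-124287 + 138612) - 193640) = -182975/(-67085515/11667*14325 - 193640) = -182975/(-320333334125/3889 - 193640) = -182975/(-321086400085/3889) = -182975*(-3889/321086400085) = 142317955/64217280017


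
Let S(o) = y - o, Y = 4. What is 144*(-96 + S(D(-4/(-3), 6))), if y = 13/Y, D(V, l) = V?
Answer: -13548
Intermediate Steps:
y = 13/4 ≈ 3.2500
S(o) = 13/4 - o
144*(-96 + S(D(-4/(-3), 6))) = 144*(-96 + (13/4 - (-4)/(-3))) = 144*(-96 + (13/4 - (-4)*(-1)/3)) = 144*(-96 + (13/4 - 1*4/3)) = 144*(-96 + (13/4 - 4/3)) = 144*(-96 + 23/12) = 144*(-1129/12) = -13548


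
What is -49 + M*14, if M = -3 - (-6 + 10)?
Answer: -147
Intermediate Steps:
M = -7 (M = -3 - 1*4 = -3 - 4 = -7)
-49 + M*14 = -49 - 7*14 = -49 - 98 = -147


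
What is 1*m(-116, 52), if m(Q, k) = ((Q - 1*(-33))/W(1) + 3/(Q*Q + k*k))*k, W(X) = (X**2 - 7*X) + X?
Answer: 3487367/4040 ≈ 863.21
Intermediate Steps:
W(X) = X**2 - 6*X
m(Q, k) = k*(-33/5 + 3/(Q**2 + k**2) - Q/5) (m(Q, k) = ((Q - 1*(-33))/((1*(-6 + 1))) + 3/(Q*Q + k*k))*k = ((Q + 33)/((1*(-5))) + 3/(Q**2 + k**2))*k = ((33 + Q)/(-5) + 3/(Q**2 + k**2))*k = ((33 + Q)*(-1/5) + 3/(Q**2 + k**2))*k = ((-33/5 - Q/5) + 3/(Q**2 + k**2))*k = (-33/5 + 3/(Q**2 + k**2) - Q/5)*k = k*(-33/5 + 3/(Q**2 + k**2) - Q/5))
1*m(-116, 52) = 1*((1/5)*52*(15 - 1*(-116)**3 - 33*(-116)**2 - 33*52**2 - 1*(-116)*52**2)/((-116)**2 + 52**2)) = 1*((1/5)*52*(15 - 1*(-1560896) - 33*13456 - 33*2704 - 1*(-116)*2704)/(13456 + 2704)) = 1*((1/5)*52*(15 + 1560896 - 444048 - 89232 + 313664)/16160) = 1*((1/5)*52*(1/16160)*1341295) = 1*(3487367/4040) = 3487367/4040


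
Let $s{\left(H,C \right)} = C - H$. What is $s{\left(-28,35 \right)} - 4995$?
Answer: $-4932$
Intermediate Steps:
$s{\left(-28,35 \right)} - 4995 = \left(35 - -28\right) - 4995 = \left(35 + 28\right) - 4995 = 63 - 4995 = -4932$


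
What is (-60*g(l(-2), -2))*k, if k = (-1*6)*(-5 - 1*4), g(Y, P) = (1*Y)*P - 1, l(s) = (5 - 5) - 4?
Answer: -22680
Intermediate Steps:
l(s) = -4 (l(s) = 0 - 4 = -4)
g(Y, P) = -1 + P*Y (g(Y, P) = Y*P - 1 = P*Y - 1 = -1 + P*Y)
k = 54 (k = -6*(-5 - 4) = -6*(-9) = 54)
(-60*g(l(-2), -2))*k = -60*(-1 - 2*(-4))*54 = -60*(-1 + 8)*54 = -60*7*54 = -420*54 = -22680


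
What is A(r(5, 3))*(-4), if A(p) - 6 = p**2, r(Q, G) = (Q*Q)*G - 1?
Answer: -21928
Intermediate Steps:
r(Q, G) = -1 + G*Q**2 (r(Q, G) = Q**2*G - 1 = G*Q**2 - 1 = -1 + G*Q**2)
A(p) = 6 + p**2
A(r(5, 3))*(-4) = (6 + (-1 + 3*5**2)**2)*(-4) = (6 + (-1 + 3*25)**2)*(-4) = (6 + (-1 + 75)**2)*(-4) = (6 + 74**2)*(-4) = (6 + 5476)*(-4) = 5482*(-4) = -21928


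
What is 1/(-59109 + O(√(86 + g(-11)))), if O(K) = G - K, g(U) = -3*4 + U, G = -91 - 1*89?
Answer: -19763/1171728486 + √7/1171728486 ≈ -1.6864e-5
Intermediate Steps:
G = -180 (G = -91 - 89 = -180)
g(U) = -12 + U
O(K) = -180 - K
1/(-59109 + O(√(86 + g(-11)))) = 1/(-59109 + (-180 - √(86 + (-12 - 11)))) = 1/(-59109 + (-180 - √(86 - 23))) = 1/(-59109 + (-180 - √63)) = 1/(-59109 + (-180 - 3*√7)) = 1/(-59289 - 3*√7)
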